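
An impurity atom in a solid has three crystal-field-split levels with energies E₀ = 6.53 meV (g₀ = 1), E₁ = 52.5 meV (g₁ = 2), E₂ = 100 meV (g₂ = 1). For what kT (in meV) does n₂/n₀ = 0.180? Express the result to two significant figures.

55 meV

n₂/n₀ = (g₂/g₀) exp[−(E₂−E₀)/kT] = 0.180.
⇒ (E₂−E₀)/kT = ln((1/1)/0.180) = ln(5.556) = 1.715.
kT = 93.47 meV / 1.715 = 55 meV.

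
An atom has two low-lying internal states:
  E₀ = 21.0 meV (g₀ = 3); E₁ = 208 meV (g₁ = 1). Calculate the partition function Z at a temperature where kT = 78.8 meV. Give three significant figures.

Eᵢ/kT = 0.26650, 2.6396.
Z = Σ gᵢe^(−Eᵢ/kT) = 3·e^(−0.26650) + 1·e^(−2.6396) = 2.2982 + 0.071390 = 2.3696.

Z = 2.37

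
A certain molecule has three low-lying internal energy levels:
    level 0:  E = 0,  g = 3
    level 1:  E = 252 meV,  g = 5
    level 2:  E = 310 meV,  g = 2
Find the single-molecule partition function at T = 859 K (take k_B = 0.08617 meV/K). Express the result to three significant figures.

Z = 3.20

k_BT = 0.08617 × 859 K = 74.020 meV.
Eᵢ/kT = 0, 3.4045, 4.1881.
Z = Σ gᵢe^(−Eᵢ/kT) = 3·e^(−0) + 5·e^(−3.4045) + 2·e^(−4.1881) = 3.0000 + 0.16612 + 0.030350 = 3.1965.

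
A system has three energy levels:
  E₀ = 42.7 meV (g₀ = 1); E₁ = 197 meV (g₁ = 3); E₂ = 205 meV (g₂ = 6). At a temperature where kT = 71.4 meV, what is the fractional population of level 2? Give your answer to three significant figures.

Eᵢ/kT = 0.59804, 2.7591, 2.8711.
Z = Σ gᵢe^(−Eᵢ/kT) = 1·e^(−0.59804) + 3·e^(−2.7591) + 6·e^(−2.8711) = 0.54989 + 0.19005 + 0.33982 = 1.0798.
P₂ = g₂ e^(−E₂/kT) / Z = 0.33982/1.0798 = 0.315.

0.315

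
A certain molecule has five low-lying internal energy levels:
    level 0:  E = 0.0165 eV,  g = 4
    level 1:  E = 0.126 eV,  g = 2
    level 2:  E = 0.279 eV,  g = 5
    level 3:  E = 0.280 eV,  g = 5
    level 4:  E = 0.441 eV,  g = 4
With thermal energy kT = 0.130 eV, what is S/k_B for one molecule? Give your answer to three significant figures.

Eᵢ/kT = 0.12692, 0.96923, 2.1462, 2.1538, 3.3923.
Z = Σ gᵢe^(−Eᵢ/kT) = 4·e^(−0.12692) + 2·e^(−0.96923) + 5·e^(−2.1462) + 5·e^(−2.1538) + 4·e^(−3.3923) = 3.5232 + 0.75875 + 0.58464 + 0.58021 + 0.13452 = 5.5813.
⟨E⟩ = Σ EᵢPᵢ = 0.096507 eV.
S/k_B = ln Z + ⟨E⟩/kT = ln(5.5813) + 0.096507/0.130 = 1.7194 + 0.74236 = 2.46.

2.46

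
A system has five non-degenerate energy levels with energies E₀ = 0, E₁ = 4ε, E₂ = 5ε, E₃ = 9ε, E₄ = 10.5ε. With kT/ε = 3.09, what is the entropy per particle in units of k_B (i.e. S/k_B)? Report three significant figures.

Eᵢ/kT = 0, 1.2945, 1.6181, 2.9126, 3.3981.
Z = Σ e^(−Eᵢ/kT) = e^(−0) + e^(−1.2945) + e^(−1.6181) + e^(−2.9126) + e^(−3.3981) = 1.0000 + 0.27403 + 0.19828 + 0.054334 + 0.033437 = 1.5601.
⟨E⟩ = Σ EᵢPᵢ = 1.8766 ε.
S/k_B = ln Z + ⟨E⟩/kT = ln(1.5601) + 1.8766/3.09 = 0.44475 + 0.60731 = 1.05.

1.05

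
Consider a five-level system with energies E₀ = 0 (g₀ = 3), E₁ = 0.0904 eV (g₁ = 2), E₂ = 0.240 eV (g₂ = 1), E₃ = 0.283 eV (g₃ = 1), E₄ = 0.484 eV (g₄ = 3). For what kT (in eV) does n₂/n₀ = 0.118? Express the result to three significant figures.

n₂/n₀ = (g₂/g₀) exp[−(E₂−E₀)/kT] = 0.118.
⇒ (E₂−E₀)/kT = ln((1/3)/0.118) = ln(2.8249) = 1.0385.
kT = 0.240 eV / 1.0385 = 0.231 eV.

0.231 eV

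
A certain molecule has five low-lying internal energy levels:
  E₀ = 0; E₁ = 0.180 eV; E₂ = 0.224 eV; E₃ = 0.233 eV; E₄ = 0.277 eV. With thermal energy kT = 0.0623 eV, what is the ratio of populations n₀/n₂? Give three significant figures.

36.4

n₀/n₂ = exp[−(E₀−E₂)/kT] = exp(−(-0.224 eV)/(0.0623 eV)) = exp(3.5955) = 36.4.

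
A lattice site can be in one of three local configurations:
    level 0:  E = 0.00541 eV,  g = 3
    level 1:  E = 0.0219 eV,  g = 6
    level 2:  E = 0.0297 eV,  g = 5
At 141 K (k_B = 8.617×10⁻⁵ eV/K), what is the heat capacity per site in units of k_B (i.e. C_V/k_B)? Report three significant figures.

k_BT = 8.617×10⁻⁵ × 141 K = 0.012150 eV.
Eᵢ/kT = 0.44527, 1.8025, 2.4444.
Z = Σ gᵢe^(−Eᵢ/kT) = 3·e^(−0.44527) + 6·e^(−1.8025) + 5·e^(−2.4444) = 1.9220 + 0.98932 + 0.43389 = 3.3452.
⟨E⟩ = 0.013437 eV, ⟨E²⟩ = 0.00027307 eV².
C_V/k_B = (⟨E²⟩ − ⟨E⟩²)/(kT)² = (0.00027307 − 0.00018055)/0.00014762 = 0.627.

0.627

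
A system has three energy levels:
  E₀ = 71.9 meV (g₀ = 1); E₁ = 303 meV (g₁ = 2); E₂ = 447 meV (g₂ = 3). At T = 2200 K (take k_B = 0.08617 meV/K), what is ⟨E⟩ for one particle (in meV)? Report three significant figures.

k_BT = 0.08617 × 2200 K = 189.57 meV.
Eᵢ/kT = 0.37928, 1.5984, 2.3580.
Z = Σ gᵢe^(−Eᵢ/kT) = 1·e^(−0.37928) + 2·e^(−1.5984) + 3·e^(−2.3580) = 0.68435 + 0.40444 + 0.28383 = 1.3726.
⟨E⟩ = Σ Eᵢ gᵢe^(−Eᵢ/kT) / Z = (71.9·0.68435 + 303·0.40444 + 447·0.28383) / 1.3726 = 218 meV.

218 meV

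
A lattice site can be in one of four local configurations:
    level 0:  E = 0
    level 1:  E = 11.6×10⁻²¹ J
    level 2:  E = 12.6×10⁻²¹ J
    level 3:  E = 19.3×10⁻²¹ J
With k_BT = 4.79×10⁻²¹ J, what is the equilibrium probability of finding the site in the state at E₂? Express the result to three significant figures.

Eᵢ/kT = 0, 2.4217, 2.6305, 4.0292.
Z = Σ e^(−Eᵢ/kT) = e^(−0) + e^(−2.4217) + e^(−2.6305) + e^(−4.0292) = 1.0000 + 0.088771 + 0.072042 + 0.017789 = 1.1786.
P₂ = e^(−E₂/kT) / Z = 0.072042/1.1786 = 0.0611.

0.0611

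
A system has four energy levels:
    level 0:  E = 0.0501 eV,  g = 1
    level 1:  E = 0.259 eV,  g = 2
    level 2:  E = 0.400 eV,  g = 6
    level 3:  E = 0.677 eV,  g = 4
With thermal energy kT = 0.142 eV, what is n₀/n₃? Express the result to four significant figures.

n₀/n₃ = (g₀/g₃) exp[−(E₀−E₃)/kT] = (1/4) × exp(−(-0.6269 eV)/(0.142 eV)) = (1/4) × exp(4.41479) = 20.67.

20.67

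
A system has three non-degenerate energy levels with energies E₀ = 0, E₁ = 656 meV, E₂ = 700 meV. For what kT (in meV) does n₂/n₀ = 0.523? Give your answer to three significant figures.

1080 meV

n₂/n₀ = exp[−(E₂−E₀)/kT] = 0.523.
⇒ (E₂−E₀)/kT = ln(1/0.523) = ln(1.9120) = 0.64815.
kT = 700 meV / 0.64815 = 1080 meV.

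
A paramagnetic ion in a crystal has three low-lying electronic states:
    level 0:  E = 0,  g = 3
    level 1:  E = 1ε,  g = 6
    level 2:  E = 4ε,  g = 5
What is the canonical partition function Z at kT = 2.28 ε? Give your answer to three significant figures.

Eᵢ/kT = 0, 0.43860, 1.7544.
Z = Σ gᵢe^(−Eᵢ/kT) = 3·e^(−0) + 6·e^(−0.43860) + 5·e^(−1.7544) = 3.0000 + 3.8696 + 0.86506 = 7.7347.

Z = 7.73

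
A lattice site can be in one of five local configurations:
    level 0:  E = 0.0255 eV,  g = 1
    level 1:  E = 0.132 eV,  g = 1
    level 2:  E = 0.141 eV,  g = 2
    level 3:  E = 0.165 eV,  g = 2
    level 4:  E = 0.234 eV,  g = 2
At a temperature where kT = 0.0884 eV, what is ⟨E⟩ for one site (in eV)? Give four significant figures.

Eᵢ/kT = 0.288462, 1.49321, 1.59502, 1.86652, 2.64706.
Z = Σ gᵢe^(−Eᵢ/kT) = 1·e^(−0.288462) + 1·e^(−1.49321) + 2·e^(−1.59502) + 2·e^(−1.86652) + 2·e^(−2.64706) = 0.749415 + 0.224650 + 0.405809 + 0.309322 + 0.141718 = 1.83091.
⟨E⟩ = Σ Eᵢ gᵢe^(−Eᵢ/kT) / Z = (0.0255·0.749415 + 0.132·0.224650 + 0.141·0.405809 + 0.165·0.309322 + 0.234·0.141718) / 1.83091 = 0.1039 eV.

0.1039 eV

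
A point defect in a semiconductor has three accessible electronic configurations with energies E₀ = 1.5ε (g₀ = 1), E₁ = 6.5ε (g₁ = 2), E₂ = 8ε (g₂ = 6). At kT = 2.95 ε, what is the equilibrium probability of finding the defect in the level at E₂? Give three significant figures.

0.326

Eᵢ/kT = 0.50847, 2.2034, 2.7119.
Z = Σ gᵢe^(−Eᵢ/kT) = 1·e^(−0.50847) + 2·e^(−2.2034) + 6·e^(−2.7119) = 0.60142 + 0.22085 + 0.39846 = 1.2207.
P₂ = g₂ e^(−E₂/kT) / Z = 0.39846/1.2207 = 0.326.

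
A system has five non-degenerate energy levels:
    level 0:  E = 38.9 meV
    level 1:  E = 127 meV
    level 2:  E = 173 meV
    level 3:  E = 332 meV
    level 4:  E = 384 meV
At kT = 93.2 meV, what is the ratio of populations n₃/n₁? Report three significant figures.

n₃/n₁ = exp[−(E₃−E₁)/kT] = exp(−(205 meV)/(93.2 meV)) = exp(-2.1996) = 0.111.

0.111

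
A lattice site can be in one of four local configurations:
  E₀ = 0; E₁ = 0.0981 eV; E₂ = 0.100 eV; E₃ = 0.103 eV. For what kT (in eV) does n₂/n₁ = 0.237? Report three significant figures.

0.00132 eV

n₂/n₁ = exp[−(E₂−E₁)/kT] = 0.237.
⇒ (E₂−E₁)/kT = ln(1/0.237) = ln(4.2194) = 1.4397.
kT = 0.0019 eV / 1.4397 = 0.00132 eV.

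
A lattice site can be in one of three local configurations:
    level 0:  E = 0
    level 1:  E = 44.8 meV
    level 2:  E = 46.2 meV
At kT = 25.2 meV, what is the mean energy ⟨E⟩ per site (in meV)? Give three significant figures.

Eᵢ/kT = 0, 1.7778, 1.8333.
Z = Σ e^(−Eᵢ/kT) = e^(−0) + e^(−1.7778) + e^(−1.8333) = 1.0000 + 0.16901 + 0.15989 = 1.3289.
⟨E⟩ = Σ Eᵢ e^(−Eᵢ/kT) / Z = (0·1.0000 + 44.8·0.16901 + 46.2·0.15989) / 1.3289 = 11.3 meV.

11.3 meV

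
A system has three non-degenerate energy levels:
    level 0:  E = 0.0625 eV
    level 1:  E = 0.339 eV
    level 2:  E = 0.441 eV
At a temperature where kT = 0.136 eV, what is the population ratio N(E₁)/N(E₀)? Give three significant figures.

n₁/n₀ = exp[−(E₁−E₀)/kT] = exp(−(0.2765 eV)/(0.136 eV)) = exp(-2.0331) = 0.131.

0.131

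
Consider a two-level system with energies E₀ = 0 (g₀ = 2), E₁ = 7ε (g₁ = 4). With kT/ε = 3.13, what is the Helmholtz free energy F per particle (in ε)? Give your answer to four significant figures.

-2.776 ε

Eᵢ/kT = 0, 2.23642.
Z = Σ gᵢe^(−Eᵢ/kT) = 2·e^(−0) + 4·e^(−2.23642) = 2.00000 + 0.427361 = 2.42736.
F = −kT ln Z = −3.13 × ln(2.42736) = −3.13 × 0.886804 = -2.776 ε.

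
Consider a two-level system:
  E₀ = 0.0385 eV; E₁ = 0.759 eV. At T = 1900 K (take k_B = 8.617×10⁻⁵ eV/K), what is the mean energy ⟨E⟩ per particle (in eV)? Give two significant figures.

k_BT = 8.617×10⁻⁵ × 1900 K = 0.1637 eV.
Eᵢ/kT = 0.2352, 4.637.
Z = Σ e^(−Eᵢ/kT) = e^(−0.2352) + e^(−4.637) = 0.7904 + 0.009687 = 0.8001.
⟨E⟩ = Σ Eᵢ e^(−Eᵢ/kT) / Z = (0.0385·0.7904 + 0.759·0.009687) / 0.8001 = 0.047 eV.

0.047 eV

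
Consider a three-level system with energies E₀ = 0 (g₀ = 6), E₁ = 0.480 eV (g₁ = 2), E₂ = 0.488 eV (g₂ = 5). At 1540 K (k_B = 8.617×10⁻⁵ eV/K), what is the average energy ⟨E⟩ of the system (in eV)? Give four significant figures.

k_BT = 8.617×10⁻⁵ × 1540 K = 0.132702 eV.
Eᵢ/kT = 0, 3.61713, 3.67741.
Z = Σ gᵢe^(−Eᵢ/kT) = 6·e^(−0) + 2·e^(−3.61713) + 5·e^(−3.67741) = 6.00000 + 0.0537193 + 0.126442 = 6.18016.
⟨E⟩ = Σ Eᵢ gᵢe^(−Eᵢ/kT) / Z = (0·6.00000 + 0.480·0.0537193 + 0.488·0.126442) / 6.18016 = 0.01416 eV.

0.01416 eV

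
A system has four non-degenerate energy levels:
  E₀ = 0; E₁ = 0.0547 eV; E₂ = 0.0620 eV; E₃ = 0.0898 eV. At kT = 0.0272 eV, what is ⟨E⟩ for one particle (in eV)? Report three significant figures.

0.0133 eV

Eᵢ/kT = 0, 2.0110, 2.2794, 3.3015.
Z = Σ e^(−Eᵢ/kT) = e^(−0) + e^(−2.0110) + e^(−2.2794) + e^(−3.3015) = 1.0000 + 0.13385 + 0.10235 + 0.036828 = 1.2730.
⟨E⟩ = Σ Eᵢ e^(−Eᵢ/kT) / Z = (0·1.0000 + 0.0547·0.13385 + 0.0620·0.10235 + 0.0898·0.036828) / 1.2730 = 0.0133 eV.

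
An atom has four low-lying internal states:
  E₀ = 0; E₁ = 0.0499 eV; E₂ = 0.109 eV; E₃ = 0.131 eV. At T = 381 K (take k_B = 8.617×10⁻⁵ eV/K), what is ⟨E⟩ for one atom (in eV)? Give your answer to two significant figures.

0.014 eV

k_BT = 8.617×10⁻⁵ × 381 K = 0.03283 eV.
Eᵢ/kT = 0, 1.520, 3.320, 3.990.
Z = Σ e^(−Eᵢ/kT) = e^(−0) + e^(−1.520) + e^(−3.320) + e^(−3.990) = 1.000 + 0.2187 + 0.03615 + 0.01850 = 1.273.
⟨E⟩ = Σ Eᵢ e^(−Eᵢ/kT) / Z = (0·1.000 + 0.0499·0.2187 + 0.109·0.03615 + 0.131·0.01850) / 1.273 = 0.014 eV.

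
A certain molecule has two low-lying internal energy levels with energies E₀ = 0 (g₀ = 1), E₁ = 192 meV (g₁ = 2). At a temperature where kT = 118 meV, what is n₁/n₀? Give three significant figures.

n₁/n₀ = (g₁/g₀) exp[−(E₁−E₀)/kT] = (2/1) × exp(−(192 meV)/(118 meV)) = (2/1) × exp(-1.6271) = 0.393.

0.393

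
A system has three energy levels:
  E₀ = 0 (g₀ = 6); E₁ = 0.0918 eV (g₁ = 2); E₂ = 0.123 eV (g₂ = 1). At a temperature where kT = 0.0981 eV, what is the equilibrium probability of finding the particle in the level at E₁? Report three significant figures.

Eᵢ/kT = 0, 0.93578, 1.2538.
Z = Σ gᵢe^(−Eᵢ/kT) = 6·e^(−0) + 2·e^(−0.93578) + 1·e^(−1.2538) = 6.0000 + 0.78456 + 0.28542 = 7.0700.
P₁ = g₁ e^(−E₁/kT) / Z = 0.78456/7.0700 = 0.111.

0.111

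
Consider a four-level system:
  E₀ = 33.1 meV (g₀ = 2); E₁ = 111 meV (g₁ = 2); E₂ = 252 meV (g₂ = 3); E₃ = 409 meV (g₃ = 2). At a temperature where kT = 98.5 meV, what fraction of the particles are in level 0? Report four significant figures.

0.6105

Eᵢ/kT = 0.336041, 1.12690, 2.55838, 4.15228.
Z = Σ gᵢe^(−Eᵢ/kT) = 2·e^(−0.336041) + 2·e^(−1.12690) + 3·e^(−2.55838) + 2·e^(−4.15228) = 1.42919 + 0.648072 + 0.232290 + 0.0314570 = 2.34101.
P₀ = g₀ e^(−E₀/kT) / Z = 1.42919/2.34101 = 0.6105.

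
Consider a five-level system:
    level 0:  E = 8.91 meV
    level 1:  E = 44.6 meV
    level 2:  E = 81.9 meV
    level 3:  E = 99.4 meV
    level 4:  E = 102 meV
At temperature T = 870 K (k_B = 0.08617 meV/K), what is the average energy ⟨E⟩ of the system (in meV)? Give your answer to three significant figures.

49.0 meV

k_BT = 0.08617 × 870 K = 74.968 meV.
Eᵢ/kT = 0.11885, 0.59492, 1.0925, 1.3259, 1.3606.
Z = Σ e^(−Eᵢ/kT) = e^(−0.11885) + e^(−0.59492) + e^(−1.0925) + e^(−1.3259) + e^(−1.3606) = 0.88794 + 0.55161 + 0.33538 + 0.26556 + 0.25651 = 2.2970.
⟨E⟩ = Σ Eᵢ e^(−Eᵢ/kT) / Z = (8.91·0.88794 + 44.6·0.55161 + 81.9·0.33538 + 99.4·0.26556 + 102·0.25651) / 2.2970 = 49.0 meV.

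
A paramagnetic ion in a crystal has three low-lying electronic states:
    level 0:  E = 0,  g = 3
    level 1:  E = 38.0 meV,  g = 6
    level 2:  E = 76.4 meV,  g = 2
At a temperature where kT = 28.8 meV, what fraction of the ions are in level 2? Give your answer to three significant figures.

Eᵢ/kT = 0, 1.3194, 2.6528.
Z = Σ gᵢe^(−Eᵢ/kT) = 3·e^(−0) + 6·e^(−1.3194) + 2·e^(−2.6528) = 3.0000 + 1.6038 + 0.14091 = 4.7447.
P₂ = g₂ e^(−E₂/kT) / Z = 0.14091/4.7447 = 0.0297.

0.0297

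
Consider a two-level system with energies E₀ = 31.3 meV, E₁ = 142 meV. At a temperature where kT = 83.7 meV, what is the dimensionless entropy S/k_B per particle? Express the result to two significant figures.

0.51

Eᵢ/kT = 0.3740, 1.697.
Z = Σ e^(−Eᵢ/kT) = e^(−0.3740) + e^(−1.697) = 0.6880 + 0.1832 = 0.8712.
⟨E⟩ = Σ EᵢPᵢ = 54.58 meV.
S/k_B = ln Z + ⟨E⟩/kT = ln(0.8712) + 54.58/83.7 = -0.1379 + 0.6521 = 0.51.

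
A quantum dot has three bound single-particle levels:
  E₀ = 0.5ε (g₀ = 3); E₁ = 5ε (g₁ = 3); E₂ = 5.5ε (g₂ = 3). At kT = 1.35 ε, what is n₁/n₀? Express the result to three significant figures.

n₁/n₀ = (g₁/g₀) exp[−(E₁−E₀)/kT] = (3/3) × exp(−(4.5ε)/(1.35ε)) = (3/3) × exp(-3.3333) = 0.0357.

0.0357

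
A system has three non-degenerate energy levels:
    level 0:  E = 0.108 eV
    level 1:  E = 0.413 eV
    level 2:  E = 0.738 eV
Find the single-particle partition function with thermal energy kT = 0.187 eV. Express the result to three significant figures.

Z = 0.690

Eᵢ/kT = 0.57754, 2.2086, 3.9465.
Z = Σ e^(−Eᵢ/kT) = e^(−0.57754) + e^(−2.2086) + e^(−3.9465) = 0.56128 + 0.10985 + 0.019322 = 0.69045.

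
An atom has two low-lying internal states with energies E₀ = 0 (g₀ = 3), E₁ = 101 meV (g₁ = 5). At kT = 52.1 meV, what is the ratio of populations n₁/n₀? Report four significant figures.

0.2398

n₁/n₀ = (g₁/g₀) exp[−(E₁−E₀)/kT] = (5/3) × exp(−(101 meV)/(52.1 meV)) = (5/3) × exp(-1.93858) = 0.2398.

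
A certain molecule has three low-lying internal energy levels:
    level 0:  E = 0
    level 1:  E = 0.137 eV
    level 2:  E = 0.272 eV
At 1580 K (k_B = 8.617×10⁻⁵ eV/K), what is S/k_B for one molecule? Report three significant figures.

k_BT = 8.617×10⁻⁵ × 1580 K = 0.13615 eV.
Eᵢ/kT = 0, 1.0062, 1.9978.
Z = Σ e^(−Eᵢ/kT) = e^(−0) + e^(−1.0062) + e^(−1.9978) = 1.0000 + 0.36561 + 0.13563 = 1.5012.
⟨E⟩ = Σ EᵢPᵢ = 0.057940 eV.
S/k_B = ln Z + ⟨E⟩/kT = ln(1.5012) + 0.057940/0.13615 = 0.40626 + 0.42556 = 0.832.

0.832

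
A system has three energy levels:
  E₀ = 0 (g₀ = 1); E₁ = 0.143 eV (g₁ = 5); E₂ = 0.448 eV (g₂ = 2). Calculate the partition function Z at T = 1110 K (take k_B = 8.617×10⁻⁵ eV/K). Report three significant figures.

k_BT = 8.617×10⁻⁵ × 1110 K = 0.095649 eV.
Eᵢ/kT = 0, 1.4950, 4.6838.
Z = Σ gᵢe^(−Eᵢ/kT) = 1·e^(−0) + 5·e^(−1.4950) + 2·e^(−4.6838) = 1.0000 + 1.1212 + 0.018488 = 2.1397.

Z = 2.14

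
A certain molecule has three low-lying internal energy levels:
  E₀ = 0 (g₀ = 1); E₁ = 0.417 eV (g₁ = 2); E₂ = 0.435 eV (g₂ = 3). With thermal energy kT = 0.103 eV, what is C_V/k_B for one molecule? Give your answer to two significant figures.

Eᵢ/kT = 0, 4.049, 4.223.
Z = Σ gᵢe^(−Eᵢ/kT) = 1·e^(−0) + 2·e^(−4.049) + 3·e^(−4.223) = 1.000 + 0.03488 + 0.04396 = 1.079.
⟨E⟩ = 0.03120 eV, ⟨E²⟩ = 0.01333 eV².
C_V/k_B = (⟨E²⟩ − ⟨E⟩²)/(kT)² = (0.01333 − 0.0009734)/0.01061 = 1.2.

1.2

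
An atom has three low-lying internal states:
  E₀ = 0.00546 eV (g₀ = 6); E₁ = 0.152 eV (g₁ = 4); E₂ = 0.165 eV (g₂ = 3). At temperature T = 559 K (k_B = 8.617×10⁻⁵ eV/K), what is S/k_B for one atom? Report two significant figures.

2.0

k_BT = 8.617×10⁻⁵ × 559 K = 0.04817 eV.
Eᵢ/kT = 0.1133, 3.155, 3.425.
Z = Σ gᵢe^(−Eᵢ/kT) = 6·e^(−0.1133) + 4·e^(−3.155) + 3·e^(−3.425) = 5.357 + 0.1706 + 0.09765 = 5.625.
⟨E⟩ = Σ EᵢPᵢ = 0.01267 eV.
S/k_B = ln Z + ⟨E⟩/kT = ln(5.625) + 0.01267/0.04817 = 1.727 + 0.2630 = 2.0.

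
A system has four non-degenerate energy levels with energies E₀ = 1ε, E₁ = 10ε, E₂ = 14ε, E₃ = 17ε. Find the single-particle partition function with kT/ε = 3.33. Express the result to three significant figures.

Z = 0.811

Eᵢ/kT = 0.30030, 3.0030, 4.2042, 5.1051.
Z = Σ e^(−Eᵢ/kT) = e^(−0.30030) + e^(−3.0030) + e^(−4.2042) + e^(−5.1051) = 0.74060 + 0.049638 + 0.014933 + 0.0060657 = 0.81124.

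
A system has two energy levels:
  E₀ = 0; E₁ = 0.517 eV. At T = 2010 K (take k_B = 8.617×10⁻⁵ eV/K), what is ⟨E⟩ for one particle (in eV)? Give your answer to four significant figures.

0.02487 eV

k_BT = 8.617×10⁻⁵ × 2010 K = 0.173202 eV.
Eᵢ/kT = 0, 2.98495.
Z = Σ e^(−Eᵢ/kT) = e^(−0) + e^(−2.98495) = 1.00000 + 0.0505420 = 1.05054.
⟨E⟩ = Σ Eᵢ e^(−Eᵢ/kT) / Z = (0·1.00000 + 0.517·0.0505420) / 1.05054 = 0.02487 eV.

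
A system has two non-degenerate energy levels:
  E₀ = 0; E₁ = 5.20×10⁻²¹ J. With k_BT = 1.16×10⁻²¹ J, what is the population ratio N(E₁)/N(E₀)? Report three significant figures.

n₁/n₀ = exp[−(E₁−E₀)/kT] = exp(−(5.20 ×10⁻²¹ J)/(1.16 ×10⁻²¹ J)) = exp(-4.4828) = 0.0113.

0.0113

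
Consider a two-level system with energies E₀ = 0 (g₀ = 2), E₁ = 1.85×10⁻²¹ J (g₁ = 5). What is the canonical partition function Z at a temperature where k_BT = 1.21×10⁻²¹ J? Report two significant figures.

Z = 3.1

Eᵢ/kT = 0, 1.529.
Z = Σ gᵢe^(−Eᵢ/kT) = 2·e^(−0) + 5·e^(−1.529) = 2.000 + 1.084 = 3.084.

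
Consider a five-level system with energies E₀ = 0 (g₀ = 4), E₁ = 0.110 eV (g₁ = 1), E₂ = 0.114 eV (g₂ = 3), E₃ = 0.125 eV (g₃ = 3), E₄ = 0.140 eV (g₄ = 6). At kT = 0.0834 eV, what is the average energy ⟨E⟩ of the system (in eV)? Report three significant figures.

0.0523 eV

Eᵢ/kT = 0, 1.3189, 1.3669, 1.4988, 1.6787.
Z = Σ gᵢe^(−Eᵢ/kT) = 4·e^(−0) + 1·e^(−1.3189) + 3·e^(−1.3669) + 3·e^(−1.4988) + 6·e^(−1.6787) = 4.0000 + 0.26743 + 0.76469 + 0.67019 + 1.1197 = 6.8220.
⟨E⟩ = Σ Eᵢ gᵢe^(−Eᵢ/kT) / Z = (0·4.0000 + 0.110·0.26743 + 0.114·0.76469 + 0.125·0.67019 + 0.140·1.1197) / 6.8220 = 0.0523 eV.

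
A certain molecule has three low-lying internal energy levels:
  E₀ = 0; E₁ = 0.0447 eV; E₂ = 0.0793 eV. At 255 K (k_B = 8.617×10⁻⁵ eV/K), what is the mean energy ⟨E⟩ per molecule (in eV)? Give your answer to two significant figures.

0.0069 eV

k_BT = 8.617×10⁻⁵ × 255 K = 0.02197 eV.
Eᵢ/kT = 0, 2.035, 3.609.
Z = Σ e^(−Eᵢ/kT) = e^(−0) + e^(−2.035) + e^(−3.609) = 1.000 + 0.1307 + 0.02708 = 1.158.
⟨E⟩ = Σ Eᵢ e^(−Eᵢ/kT) / Z = (0·1.000 + 0.0447·0.1307 + 0.0793·0.02708) / 1.158 = 0.0069 eV.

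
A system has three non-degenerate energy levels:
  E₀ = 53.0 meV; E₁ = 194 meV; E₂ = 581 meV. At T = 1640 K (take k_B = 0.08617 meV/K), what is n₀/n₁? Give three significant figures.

k_BT = 0.08617 × 1640 K = 141.32 meV.
n₀/n₁ = exp[−(E₀−E₁)/kT] = exp(−(-141.0 meV)/(141.32 meV)) = exp(0.99774) = 2.71.

2.71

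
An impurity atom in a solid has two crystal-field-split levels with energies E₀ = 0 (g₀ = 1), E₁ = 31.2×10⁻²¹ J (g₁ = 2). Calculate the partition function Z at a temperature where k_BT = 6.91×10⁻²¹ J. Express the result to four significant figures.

Z = 1.022

Eᵢ/kT = 0, 4.51520.
Z = Σ gᵢe^(−Eᵢ/kT) = 1·e^(−0) + 2·e^(−4.51520) = 1.00000 + 0.0218828 = 1.02188.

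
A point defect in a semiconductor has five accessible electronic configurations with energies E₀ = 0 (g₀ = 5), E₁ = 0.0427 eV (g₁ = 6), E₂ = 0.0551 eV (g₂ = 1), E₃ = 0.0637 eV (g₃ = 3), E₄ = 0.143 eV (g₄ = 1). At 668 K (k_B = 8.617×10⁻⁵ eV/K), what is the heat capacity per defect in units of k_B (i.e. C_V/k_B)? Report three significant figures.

k_BT = 8.617×10⁻⁵ × 668 K = 0.057562 eV.
Eᵢ/kT = 0, 0.74181, 0.95723, 1.1066, 2.4843.
Z = Σ gᵢe^(−Eᵢ/kT) = 5·e^(−0) + 6·e^(−0.74181) + 1·e^(−0.95723) + 3·e^(−1.1066) + 1·e^(−2.4843) = 5.0000 + 2.8575 + 0.38395 + 0.99204 + 0.083384 = 9.3169.
⟨E⟩ = 0.023429 eV, ⟨E²⟩ = 0.0012994 eV².
C_V/k_B = (⟨E²⟩ − ⟨E⟩²)/(kT)² = (0.0012994 − 0.00054892)/0.0033134 = 0.226.

0.226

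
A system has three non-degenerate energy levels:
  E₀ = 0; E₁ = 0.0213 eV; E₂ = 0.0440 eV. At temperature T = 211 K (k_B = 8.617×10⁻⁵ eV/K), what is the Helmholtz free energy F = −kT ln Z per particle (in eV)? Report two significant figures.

-0.0061 eV

k_BT = 8.617×10⁻⁵ × 211 K = 0.01818 eV.
Eᵢ/kT = 0, 1.172, 2.420.
Z = Σ e^(−Eᵢ/kT) = e^(−0) + e^(−1.172) + e^(−2.420) = 1.000 + 0.3097 + 0.08892 = 1.399.
F = −kT ln Z = −0.01818 × ln(1.399) = −0.01818 × 0.3358 = -0.0061 eV.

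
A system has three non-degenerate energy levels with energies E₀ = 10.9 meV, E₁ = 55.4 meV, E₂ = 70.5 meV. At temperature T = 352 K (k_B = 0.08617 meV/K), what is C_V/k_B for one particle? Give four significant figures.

0.5564

k_BT = 0.08617 × 352 K = 30.3318 meV.
Eᵢ/kT = 0.359359, 1.82647, 2.32429.
Z = Σ e^(−Eᵢ/kT) = e^(−0.359359) + e^(−1.82647) + e^(−2.32429) = 0.698124 + 0.160981 + 0.0978529 = 0.956958.
⟨E⟩ = 24.4802 meV, ⟨E²⟩ = 1111.20 meV².
C_V/k_B = (⟨E²⟩ − ⟨E⟩²)/(kT)² = (1111.20 − 599.280)/920.018 = 0.5564.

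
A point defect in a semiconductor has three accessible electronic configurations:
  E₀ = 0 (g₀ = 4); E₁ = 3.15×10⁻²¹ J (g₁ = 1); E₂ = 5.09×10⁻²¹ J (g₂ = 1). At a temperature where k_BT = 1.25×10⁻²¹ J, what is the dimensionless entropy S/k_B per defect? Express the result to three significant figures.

Eᵢ/kT = 0, 2.5200, 4.0720.
Z = Σ gᵢe^(−Eᵢ/kT) = 4·e^(−0) + 1·e^(−2.5200) + 1·e^(−4.0720) = 4.0000 + 0.080460 + 0.017043 = 4.0975.
⟨E⟩ = Σ EᵢPᵢ = 0.083026 ×10⁻²¹ J.
S/k_B = ln Z + ⟨E⟩/kT = ln(4.0975) + 0.083026/1.25 = 1.4104 + 0.066421 = 1.48.

1.48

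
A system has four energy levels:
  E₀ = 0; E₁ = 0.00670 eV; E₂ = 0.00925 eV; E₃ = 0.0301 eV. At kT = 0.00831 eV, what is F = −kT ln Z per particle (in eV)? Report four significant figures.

Eᵢ/kT = 0, 0.806258, 1.11312, 3.62214.
Z = Σ e^(−Eᵢ/kT) = e^(−0) + e^(−0.806258) + e^(−1.11312) + e^(−3.62214) = 1.00000 + 0.446526 + 0.328532 + 0.0267254 = 1.80178.
F = −kT ln Z = −0.00831 × ln(1.80178) = −0.00831 × 0.588775 = -0.004893 eV.

-0.004893 eV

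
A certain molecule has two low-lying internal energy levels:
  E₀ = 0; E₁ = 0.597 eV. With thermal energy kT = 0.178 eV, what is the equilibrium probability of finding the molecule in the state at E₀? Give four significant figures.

0.9662

Eᵢ/kT = 0, 3.35393.
Z = Σ e^(−Eᵢ/kT) = e^(−0) + e^(−3.35393) = 1.00000 + 0.0349467 = 1.03495.
P₀ = e^(−E₀/kT) / Z = 1.00000/1.03495 = 0.9662.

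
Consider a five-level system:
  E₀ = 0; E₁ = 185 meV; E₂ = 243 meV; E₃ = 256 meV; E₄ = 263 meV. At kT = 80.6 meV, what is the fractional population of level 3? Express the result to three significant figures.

Eᵢ/kT = 0, 2.2953, 3.0149, 3.1762, 3.2630.
Z = Σ e^(−Eᵢ/kT) = e^(−0) + e^(−2.2953) + e^(−3.0149) + e^(−3.1762) + e^(−3.2630) = 1.0000 + 0.10073 + 0.049051 + 0.041744 + 0.038273 = 1.2298.
P₃ = e^(−E₃/kT) / Z = 0.041744/1.2298 = 0.0339.

0.0339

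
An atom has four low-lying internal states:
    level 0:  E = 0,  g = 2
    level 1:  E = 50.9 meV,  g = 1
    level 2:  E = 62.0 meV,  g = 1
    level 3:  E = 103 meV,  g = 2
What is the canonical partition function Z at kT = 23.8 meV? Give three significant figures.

Z = 2.22

Eᵢ/kT = 0, 2.1387, 2.6050, 4.3277.
Z = Σ gᵢe^(−Eᵢ/kT) = 2·e^(−0) + 1·e^(−2.1387) + 1·e^(−2.6050) + 2·e^(−4.3277) = 2.0000 + 0.11781 + 0.073903 + 0.026396 = 2.2181.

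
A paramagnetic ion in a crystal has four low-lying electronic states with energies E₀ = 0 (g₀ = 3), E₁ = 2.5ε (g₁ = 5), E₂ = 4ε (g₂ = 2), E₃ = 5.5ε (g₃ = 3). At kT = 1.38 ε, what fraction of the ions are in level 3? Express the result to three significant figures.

0.0140

Eᵢ/kT = 0, 1.8116, 2.8986, 3.9855.
Z = Σ gᵢe^(−Eᵢ/kT) = 3·e^(−0) + 5·e^(−1.8116) + 2·e^(−2.8986) + 3·e^(−3.9855) = 3.0000 + 0.81696 + 0.11020 + 0.055749 = 3.9829.
P₃ = g₃ e^(−E₃/kT) / Z = 0.055749/3.9829 = 0.0140.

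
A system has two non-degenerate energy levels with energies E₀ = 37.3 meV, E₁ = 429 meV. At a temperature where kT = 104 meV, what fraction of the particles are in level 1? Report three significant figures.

0.0226

Eᵢ/kT = 0.35865, 4.1250.
Z = Σ e^(−Eᵢ/kT) = e^(−0.35865) + e^(−4.1250) = 0.69862 + 0.016163 = 0.71478.
P₁ = e^(−E₁/kT) / Z = 0.016163/0.71478 = 0.0226.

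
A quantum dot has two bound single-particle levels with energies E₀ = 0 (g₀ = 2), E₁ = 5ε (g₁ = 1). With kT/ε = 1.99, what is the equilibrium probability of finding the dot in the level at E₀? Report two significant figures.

0.96

Eᵢ/kT = 0, 2.513.
Z = Σ gᵢe^(−Eᵢ/kT) = 2·e^(−0) + 1·e^(−2.513) = 2.000 + 0.08102 = 2.081.
P₀ = g₀ e^(−E₀/kT) / Z = 2.000/2.081 = 0.96.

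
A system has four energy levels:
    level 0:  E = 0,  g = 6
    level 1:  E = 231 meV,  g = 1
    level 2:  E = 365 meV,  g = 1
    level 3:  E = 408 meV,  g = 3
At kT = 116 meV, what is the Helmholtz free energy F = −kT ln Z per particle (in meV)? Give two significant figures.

-210 meV

Eᵢ/kT = 0, 1.991, 3.147, 3.517.
Z = Σ gᵢe^(−Eᵢ/kT) = 6·e^(−0) + 1·e^(−1.991) + 1·e^(−3.147) + 3·e^(−3.517) = 6.000 + 0.1366 + 0.04298 + 0.08907 = 6.269.
F = −kT ln Z = −116 × ln(6.269) = −116 × 1.836 = -210 meV.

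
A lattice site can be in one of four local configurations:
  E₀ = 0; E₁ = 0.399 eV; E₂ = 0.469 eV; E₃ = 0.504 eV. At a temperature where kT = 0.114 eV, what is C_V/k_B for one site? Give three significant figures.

Eᵢ/kT = 0, 3.5000, 4.1140, 4.4211.
Z = Σ e^(−Eᵢ/kT) = e^(−0) + e^(−3.5000) + e^(−4.1140) + e^(−4.4211) = 1.0000 + 0.030197 + 0.016342 + 0.012021 = 1.0586.
⟨E⟩ = 0.024345 eV, ⟨E²⟩ = 0.010821 eV².
C_V/k_B = (⟨E²⟩ − ⟨E⟩²)/(kT)² = (0.010821 − 0.00059268)/0.012996 = 0.787.

0.787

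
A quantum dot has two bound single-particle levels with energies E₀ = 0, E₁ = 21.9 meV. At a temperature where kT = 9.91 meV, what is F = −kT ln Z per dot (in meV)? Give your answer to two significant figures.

-1.0 meV

Eᵢ/kT = 0, 2.210.
Z = Σ e^(−Eᵢ/kT) = e^(−0) + e^(−2.210) = 1.000 + 0.1097 = 1.110.
F = −kT ln Z = −9.91 × ln(1.110) = −9.91 × 0.1044 = -1.0 meV.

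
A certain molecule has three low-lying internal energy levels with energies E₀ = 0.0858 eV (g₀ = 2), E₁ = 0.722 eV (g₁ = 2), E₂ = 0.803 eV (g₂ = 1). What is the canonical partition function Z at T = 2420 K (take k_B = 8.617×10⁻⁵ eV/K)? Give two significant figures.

Z = 1.4

k_BT = 8.617×10⁻⁵ × 2420 K = 0.2085 eV.
Eᵢ/kT = 0.4115, 3.463, 3.851.
Z = Σ gᵢe^(−Eᵢ/kT) = 2·e^(−0.4115) + 2·e^(−3.463) + 1·e^(−3.851) = 1.325 + 0.06267 + 0.02126 = 1.409.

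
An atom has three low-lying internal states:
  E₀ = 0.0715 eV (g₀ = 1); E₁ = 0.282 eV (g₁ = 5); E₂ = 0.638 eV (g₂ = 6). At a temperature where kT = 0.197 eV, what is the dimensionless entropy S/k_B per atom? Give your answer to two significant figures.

Eᵢ/kT = 0.3629, 1.431, 3.239.
Z = Σ gᵢe^(−Eᵢ/kT) = 1·e^(−0.3629) + 5·e^(−1.431) + 6·e^(−3.239) = 0.6957 + 1.195 + 0.2352 = 2.126.
⟨E⟩ = Σ EᵢPᵢ = 0.2525 eV.
S/k_B = ln Z + ⟨E⟩/kT = ln(2.126) + 0.2525/0.197 = 0.7542 + 1.282 = 2.0.

2.0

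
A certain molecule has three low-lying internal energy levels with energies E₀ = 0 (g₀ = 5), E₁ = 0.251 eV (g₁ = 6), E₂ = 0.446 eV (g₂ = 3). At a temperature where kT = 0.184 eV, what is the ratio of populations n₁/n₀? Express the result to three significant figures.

0.307

n₁/n₀ = (g₁/g₀) exp[−(E₁−E₀)/kT] = (6/5) × exp(−(0.251 eV)/(0.184 eV)) = (6/5) × exp(-1.3641) = 0.307.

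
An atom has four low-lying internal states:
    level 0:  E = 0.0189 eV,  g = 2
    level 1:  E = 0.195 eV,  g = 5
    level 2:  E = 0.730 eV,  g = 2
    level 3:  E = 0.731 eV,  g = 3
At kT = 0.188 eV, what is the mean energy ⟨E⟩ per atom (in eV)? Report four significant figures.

0.1235 eV

Eᵢ/kT = 0.100532, 1.03723, 3.88298, 3.88830.
Z = Σ gᵢe^(−Eᵢ/kT) = 2·e^(−0.100532) + 5·e^(−1.03723) + 2·e^(−3.88298) + 3·e^(−3.88830) = 1.80871 + 1.77218 + 0.0411788 + 0.0614404 = 3.68351.
⟨E⟩ = Σ Eᵢ gᵢe^(−Eᵢ/kT) / Z = (0.0189·1.80871 + 0.195·1.77218 + 0.730·0.0411788 + 0.731·0.0614404) / 3.68351 = 0.1235 eV.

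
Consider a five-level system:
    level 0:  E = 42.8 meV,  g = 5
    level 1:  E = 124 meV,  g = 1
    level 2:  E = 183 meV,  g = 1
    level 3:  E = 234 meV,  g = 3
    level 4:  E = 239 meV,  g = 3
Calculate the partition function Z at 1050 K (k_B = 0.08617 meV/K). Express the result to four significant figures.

Z = 3.941

k_BT = 0.08617 × 1050 K = 90.4785 meV.
Eᵢ/kT = 0.473041, 1.37049, 2.02258, 2.58625, 2.64151.
Z = Σ gᵢe^(−Eᵢ/kT) = 5·e^(−0.473041) + 1·e^(−1.37049) + 1·e^(−2.02258) + 3·e^(−2.58625) + 3·e^(−2.64151) = 3.11552 + 0.253982 + 0.132314 + 0.225906 + 0.213761 = 3.94148.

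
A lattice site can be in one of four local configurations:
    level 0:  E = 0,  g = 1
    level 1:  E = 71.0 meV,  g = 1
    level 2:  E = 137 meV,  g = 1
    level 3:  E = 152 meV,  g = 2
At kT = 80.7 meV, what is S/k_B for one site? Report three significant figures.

1.30

Eᵢ/kT = 0, 0.87980, 1.6976, 1.8835.
Z = Σ gᵢe^(−Eᵢ/kT) = 1·e^(−0) + 1·e^(−0.87980) + 1·e^(−1.6976) + 2·e^(−1.8835) = 1.0000 + 0.41487 + 0.18312 + 0.30411 = 1.9021.
⟨E⟩ = Σ EᵢPᵢ = 52.977 meV.
S/k_B = ln Z + ⟨E⟩/kT = ln(1.9021) + 52.977/80.7 = 0.64296 + 0.65647 = 1.30.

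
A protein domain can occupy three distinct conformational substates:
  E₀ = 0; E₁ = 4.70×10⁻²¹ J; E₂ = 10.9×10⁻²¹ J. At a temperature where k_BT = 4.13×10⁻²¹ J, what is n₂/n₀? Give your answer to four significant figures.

n₂/n₀ = exp[−(E₂−E₀)/kT] = exp(−(10.9 ×10⁻²¹ J)/(4.13 ×10⁻²¹ J)) = exp(-2.63923) = 0.07142.

0.07142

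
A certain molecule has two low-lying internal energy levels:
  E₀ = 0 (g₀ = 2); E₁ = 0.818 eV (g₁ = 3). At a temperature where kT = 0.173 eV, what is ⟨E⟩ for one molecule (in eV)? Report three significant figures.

Eᵢ/kT = 0, 4.7283.
Z = Σ gᵢe^(−Eᵢ/kT) = 2·e^(−0) + 3·e^(−4.7283) = 2.0000 + 0.026524 = 2.0265.
⟨E⟩ = Σ Eᵢ gᵢe^(−Eᵢ/kT) / Z = (0·2.0000 + 0.818·0.026524) / 2.0265 = 0.0107 eV.

0.0107 eV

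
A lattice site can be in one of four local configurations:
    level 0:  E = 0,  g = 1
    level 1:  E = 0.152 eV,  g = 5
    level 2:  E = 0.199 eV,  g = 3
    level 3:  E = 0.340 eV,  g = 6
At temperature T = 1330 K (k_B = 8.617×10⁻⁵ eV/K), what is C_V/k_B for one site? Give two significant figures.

0.81

k_BT = 8.617×10⁻⁵ × 1330 K = 0.1146 eV.
Eᵢ/kT = 0, 1.326, 1.736, 2.967.
Z = Σ gᵢe^(−Eᵢ/kT) = 1·e^(−0) + 5·e^(−1.326) + 3·e^(−1.736) + 6·e^(−2.967) = 1.000 + 1.328 + 0.5287 + 0.3087 = 3.165.
⟨E⟩ = 0.1302 eV, ⟨E²⟩ = 0.02758 eV².
C_V/k_B = (⟨E²⟩ − ⟨E⟩²)/(kT)² = (0.02758 − 0.01695)/0.01313 = 0.81.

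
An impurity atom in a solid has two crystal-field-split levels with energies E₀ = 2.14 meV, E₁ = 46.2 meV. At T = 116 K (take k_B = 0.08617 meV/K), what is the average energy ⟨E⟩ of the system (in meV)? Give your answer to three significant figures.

k_BT = 0.08617 × 116 K = 9.9957 meV.
Eᵢ/kT = 0.21409, 4.6220.
Z = Σ e^(−Eᵢ/kT) = e^(−0.21409) + e^(−4.6220) = 0.80728 + 0.0098331 = 0.81711.
⟨E⟩ = Σ Eᵢ e^(−Eᵢ/kT) / Z = (2.14·0.80728 + 46.2·0.0098331) / 0.81711 = 2.67 meV.

2.67 meV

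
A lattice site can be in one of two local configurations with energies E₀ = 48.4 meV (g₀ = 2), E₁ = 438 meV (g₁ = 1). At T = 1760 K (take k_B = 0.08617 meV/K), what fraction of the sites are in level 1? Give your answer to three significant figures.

0.0369

k_BT = 0.08617 × 1760 K = 151.66 meV.
Eᵢ/kT = 0.31913, 2.8880.
Z = Σ gᵢe^(−Eᵢ/kT) = 2·e^(−0.31913) + 1·e^(−2.8880) = 1.4536 + 0.055687 = 1.5093.
P₁ = g₁ e^(−E₁/kT) / Z = 0.055687/1.5093 = 0.0369.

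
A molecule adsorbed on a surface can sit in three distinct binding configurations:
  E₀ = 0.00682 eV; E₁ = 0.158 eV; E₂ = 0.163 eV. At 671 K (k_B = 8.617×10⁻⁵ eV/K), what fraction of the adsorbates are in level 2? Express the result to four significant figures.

0.05887

k_BT = 8.617×10⁻⁵ × 671 K = 0.0578201 eV.
Eᵢ/kT = 0.117952, 2.73261, 2.81909.
Z = Σ e^(−Eᵢ/kT) = e^(−0.117952) + e^(−2.73261) + e^(−2.81909) = 0.888739 + 0.0650493 + 0.0596602 = 1.01345.
P₂ = e^(−E₂/kT) / Z = 0.0596602/1.01345 = 0.05887.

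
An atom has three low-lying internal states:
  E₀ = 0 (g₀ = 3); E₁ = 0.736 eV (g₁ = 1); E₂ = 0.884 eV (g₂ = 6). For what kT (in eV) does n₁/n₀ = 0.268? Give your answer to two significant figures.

n₁/n₀ = (g₁/g₀) exp[−(E₁−E₀)/kT] = 0.268.
⇒ (E₁−E₀)/kT = ln((1/3)/0.268) = ln(1.244) = 0.2183.
kT = 0.736 eV / 0.2183 = 3.4 eV.

3.4 eV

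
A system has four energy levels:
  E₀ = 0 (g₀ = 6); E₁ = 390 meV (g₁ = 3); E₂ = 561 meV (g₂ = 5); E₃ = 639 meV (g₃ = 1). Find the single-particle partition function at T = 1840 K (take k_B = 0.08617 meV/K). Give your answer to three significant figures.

k_BT = 0.08617 × 1840 K = 158.55 meV.
Eᵢ/kT = 0, 2.4598, 3.5383, 4.0303.
Z = Σ gᵢe^(−Eᵢ/kT) = 6·e^(−0) + 3·e^(−2.4598) + 5·e^(−3.5383) + 1·e^(−4.0303) = 6.0000 + 0.25636 + 0.14531 + 0.017769 = 6.4194.

Z = 6.42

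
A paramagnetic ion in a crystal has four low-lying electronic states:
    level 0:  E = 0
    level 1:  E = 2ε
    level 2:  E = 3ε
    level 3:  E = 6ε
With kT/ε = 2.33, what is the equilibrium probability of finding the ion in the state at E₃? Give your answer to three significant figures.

Eᵢ/kT = 0, 0.85837, 1.2876, 2.5751.
Z = Σ e^(−Eᵢ/kT) = e^(−0) + e^(−0.85837) + e^(−1.2876) + e^(−2.5751) = 1.0000 + 0.42385 + 0.27593 + 0.076146 = 1.7759.
P₃ = e^(−E₃/kT) / Z = 0.076146/1.7759 = 0.0429.

0.0429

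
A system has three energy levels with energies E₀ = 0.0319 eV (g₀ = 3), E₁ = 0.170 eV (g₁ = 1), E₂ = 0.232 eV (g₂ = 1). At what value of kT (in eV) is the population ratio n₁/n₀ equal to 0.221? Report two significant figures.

n₁/n₀ = (g₁/g₀) exp[−(E₁−E₀)/kT] = 0.221.
⇒ (E₁−E₀)/kT = ln((1/3)/0.221) = ln(1.508) = 0.4108.
kT = 0.1381 eV / 0.4108 = 0.34 eV.

0.34 eV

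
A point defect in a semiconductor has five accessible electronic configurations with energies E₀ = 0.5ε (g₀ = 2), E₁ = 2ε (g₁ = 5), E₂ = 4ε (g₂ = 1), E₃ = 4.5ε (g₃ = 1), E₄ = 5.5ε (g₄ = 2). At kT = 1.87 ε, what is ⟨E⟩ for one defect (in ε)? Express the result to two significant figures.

1.6 ε

Eᵢ/kT = 0.2674, 1.070, 2.139, 2.406, 2.941.
Z = Σ gᵢe^(−Eᵢ/kT) = 2·e^(−0.2674) + 5·e^(−1.070) + 1·e^(−2.139) + 1·e^(−2.406) + 2·e^(−2.941) = 1.531 + 1.715 + 0.1178 + 0.09018 + 0.1056 = 3.560.
⟨E⟩ = Σ Eᵢ gᵢe^(−Eᵢ/kT) / Z = (0.5·1.531 + 2·1.715 + 4·0.1178 + 4.5·0.09018 + 5.5·0.1056) / 3.560 = 1.6 ε.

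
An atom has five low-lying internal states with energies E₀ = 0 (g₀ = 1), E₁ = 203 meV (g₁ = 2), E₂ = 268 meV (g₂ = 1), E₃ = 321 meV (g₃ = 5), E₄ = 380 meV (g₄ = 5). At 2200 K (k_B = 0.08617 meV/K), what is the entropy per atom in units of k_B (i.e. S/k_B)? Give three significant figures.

2.39

k_BT = 0.08617 × 2200 K = 189.57 meV.
Eᵢ/kT = 0, 1.0708, 1.4137, 1.6933, 2.0045.
Z = Σ gᵢe^(−Eᵢ/kT) = 1·e^(−0) + 2·e^(−1.0708) + 1·e^(−1.4137) + 5·e^(−1.6933) + 5·e^(−2.0045) = 1.0000 + 0.68547 + 0.24324 + 0.91956 + 0.67364 = 3.5219.
⟨E⟩ = Σ EᵢPᵢ = 214.52 meV.
S/k_B = ln Z + ⟨E⟩/kT = ln(3.5219) + 214.52/189.57 = 1.2590 + 1.1316 = 2.39.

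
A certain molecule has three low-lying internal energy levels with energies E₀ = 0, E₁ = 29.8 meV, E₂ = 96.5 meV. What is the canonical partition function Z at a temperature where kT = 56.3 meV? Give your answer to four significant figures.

Z = 1.769

Eᵢ/kT = 0, 0.529307, 1.71403.
Z = Σ e^(−Eᵢ/kT) = e^(−0) + e^(−0.529307) + e^(−1.71403) = 1.00000 + 0.589013 + 0.180138 = 1.76915.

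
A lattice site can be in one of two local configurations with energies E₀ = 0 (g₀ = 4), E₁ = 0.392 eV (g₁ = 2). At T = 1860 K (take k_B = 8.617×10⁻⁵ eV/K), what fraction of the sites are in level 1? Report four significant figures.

0.04153

k_BT = 8.617×10⁻⁵ × 1860 K = 0.160276 eV.
Eᵢ/kT = 0, 2.44578.
Z = Σ gᵢe^(−Eᵢ/kT) = 4·e^(−0) + 2·e^(−2.44578) = 4.00000 + 0.173317 = 4.17332.
P₁ = g₁ e^(−E₁/kT) / Z = 0.173317/4.17332 = 0.04153.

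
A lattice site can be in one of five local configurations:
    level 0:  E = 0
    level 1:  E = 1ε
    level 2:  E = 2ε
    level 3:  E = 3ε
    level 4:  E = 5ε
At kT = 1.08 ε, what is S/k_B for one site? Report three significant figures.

Eᵢ/kT = 0, 0.92593, 1.8519, 2.7778, 4.6296.
Z = Σ e^(−Eᵢ/kT) = e^(−0) + e^(−0.92593) + e^(−1.8519) + e^(−2.7778) + e^(−4.6296) = 1.0000 + 0.39616 + 0.15694 + 0.062175 + 0.0097587 = 1.6250.
⟨E⟩ = Σ EᵢPᵢ = 0.58176 ε.
S/k_B = ln Z + ⟨E⟩/kT = ln(1.6250) + 0.58176/1.08 = 0.48551 + 0.53867 = 1.02.

1.02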